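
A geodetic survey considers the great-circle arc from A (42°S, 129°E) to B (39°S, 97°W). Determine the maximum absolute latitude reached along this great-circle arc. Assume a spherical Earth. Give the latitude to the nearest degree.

The great circle lies in the plane with unit normal n̂ = (p₁ × p₂)/|p₁ × p₂|.
Here n̂_z ≈ +0.416; the vertex latitude is φ_max = arccos|n̂_z| ≈ 65.4°.
Check via Clairaut: cos φ_max = |cos φ₁| · sin C = cos(42.0°)·sin(146.0°) ≈ 0.416, again giving ≈ 65.4°.

≈ 65°S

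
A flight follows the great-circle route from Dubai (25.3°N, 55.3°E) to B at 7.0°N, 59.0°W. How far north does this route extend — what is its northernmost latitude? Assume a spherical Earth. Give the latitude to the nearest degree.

The great circle lies in the plane with unit normal n̂ = (p₁ × p₂)/|p₁ × p₂|.
Here n̂_z ≈ -0.862; the vertex latitude is φ_max = arccos|n̂_z| ≈ 30.4°.

≈ 30°N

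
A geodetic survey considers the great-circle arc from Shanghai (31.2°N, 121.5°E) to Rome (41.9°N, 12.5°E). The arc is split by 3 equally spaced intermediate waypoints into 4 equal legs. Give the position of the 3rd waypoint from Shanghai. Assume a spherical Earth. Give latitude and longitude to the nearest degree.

≈ 51°N, 39°E

Write both endpoints as unit vectors p₁, p₂ with components (cos φ cos λ, cos φ sin λ, sin φ).
The central angle between the endpoints is δ = arccos(p₁·p₂) ≈ 1.432 rad (82.0°).
Interpolate at f = 3/4 with slerp weights a = sin((1−f)δ)/sin δ ≈ 0.354, b = sin(fδ)/sin δ ≈ 0.888.
p = a·p₁ + b·p₂ ≈ (0.487, 0.401, 0.776); φ = arcsin(p_z) ≈ 50.90°, λ = atan2(p_y, p_x) ≈ 39.47°.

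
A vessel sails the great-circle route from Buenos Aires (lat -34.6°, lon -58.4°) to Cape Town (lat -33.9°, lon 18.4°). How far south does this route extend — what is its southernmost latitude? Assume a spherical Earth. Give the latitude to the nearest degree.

The great circle lies in the plane with unit normal n̂ = (p₁ × p₂)/|p₁ × p₂|.
Here n̂_z ≈ +0.755; the vertex latitude is φ_max = arccos|n̂_z| ≈ 41.0°.

≈ -41°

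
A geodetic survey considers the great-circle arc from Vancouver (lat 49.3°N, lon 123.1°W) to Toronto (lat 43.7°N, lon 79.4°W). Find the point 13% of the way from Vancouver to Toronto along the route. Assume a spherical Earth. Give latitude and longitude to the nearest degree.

From cos δ = sin φ₁ sin φ₂ + cos φ₁ cos φ₂ cos Δλ, the central angle is δ ≈ 0.526 rad (30.2°).
Interpolate at f = 0.13 with slerp weights a = sin((1−f)δ)/sin δ ≈ 0.880, b = sin(fδ)/sin δ ≈ 0.136.
p = a·p₁ + b·p₂ ≈ (-0.295, -0.577, 0.761); φ = arcsin(p_z) ≈ 49.57°, λ = atan2(p_y, p_x) ≈ -117.08°.

≈ lat 50°N, lon 117°W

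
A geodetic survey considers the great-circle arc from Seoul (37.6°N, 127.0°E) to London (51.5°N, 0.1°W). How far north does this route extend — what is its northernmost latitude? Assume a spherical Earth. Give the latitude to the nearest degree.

The great circle lies in the plane with unit normal n̂ = (p₁ × p₂)/|p₁ × p₂|.
Here n̂_z ≈ -0.400; the vertex latitude is φ_max = arccos|n̂_z| ≈ 66.4°.
Check via Clairaut: cos φ_max = |cos φ₁| · sin C = cos(37.6°)·sin(30.3°) ≈ 0.400, again giving ≈ 66.4°.

≈ 66°N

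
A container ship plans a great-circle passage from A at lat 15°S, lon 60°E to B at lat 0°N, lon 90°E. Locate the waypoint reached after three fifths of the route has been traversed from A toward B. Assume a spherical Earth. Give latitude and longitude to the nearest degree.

Write both endpoints as unit vectors p₁, p₂ with components (cos φ cos λ, cos φ sin λ, sin φ).
The central angle between the endpoints is δ = arccos(p₁·p₂) ≈ 0.580 rad (33.2°).
Interpolate at f = 3/5 with slerp weights a = sin((1−f)δ)/sin δ ≈ 0.420, b = sin(fδ)/sin δ ≈ 0.622.
p = a·p₁ + b·p₂ ≈ (0.203, 0.973, -0.109); φ = arcsin(p_z) ≈ -6.23°, λ = atan2(p_y, p_x) ≈ 78.24°.

≈ lat 6°S, lon 78°E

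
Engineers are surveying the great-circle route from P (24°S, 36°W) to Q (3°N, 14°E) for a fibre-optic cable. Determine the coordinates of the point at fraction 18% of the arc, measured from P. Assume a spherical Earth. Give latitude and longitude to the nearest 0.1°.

Convert each endpoint to a unit vector on the sphere (x = cos φ cos λ, y = cos φ sin λ, z = sin φ).
The central angle between the endpoints is δ = arccos(p₁·p₂) ≈ 0.970 rad (55.6°).
Interpolate at f = 0.18 with slerp weights a = sin((1−f)δ)/sin δ ≈ 0.866, b = sin(fδ)/sin δ ≈ 0.211.
p = a·p₁ + b·p₂ ≈ (0.844, -0.414, -0.341); φ = arcsin(p_z) ≈ -19.95°, λ = atan2(p_y, p_x) ≈ -26.13°.

≈ (19.9°S, 26.1°W)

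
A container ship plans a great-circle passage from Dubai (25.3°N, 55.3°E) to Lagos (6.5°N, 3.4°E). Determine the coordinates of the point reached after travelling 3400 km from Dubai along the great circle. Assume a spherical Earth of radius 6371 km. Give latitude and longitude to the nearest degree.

The haversine formula gives a central angle δ ≈ 0.924 rad (52.9°) between the endpoints. The total great-circle distance is δ·R ≈ 0.924 × 6371 ≈ 5887 km, so the target fraction is f = 3400/5887 ≈ 0.578.
Interpolate at f ≈ 0.578 with slerp weights a = sin((1−f)δ)/sin δ ≈ 0.477, b = sin(fδ)/sin δ ≈ 0.637.
p = a·p₁ + b·p₂ ≈ (0.878, 0.392, 0.276); φ = arcsin(p_z) ≈ 16.02°, λ = atan2(p_y, p_x) ≈ 24.07°.

≈ 16°N, 24°E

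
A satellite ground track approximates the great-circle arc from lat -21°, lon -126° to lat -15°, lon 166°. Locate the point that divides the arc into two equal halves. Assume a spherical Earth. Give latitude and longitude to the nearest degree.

≈ lat -21°, lon -161°

Write both endpoints as unit vectors p₁, p₂ with components (cos φ cos λ, cos φ sin λ, sin φ).
The central angle between the endpoints is δ = arccos(p₁·p₂) ≈ 1.126 rad (64.5°).
Interpolate at f = 1/2 with slerp weights a = sin((1−f)δ)/sin δ ≈ 0.591, b = sin(fδ)/sin δ ≈ 0.591.
p = a·p₁ + b·p₂ ≈ (-0.879, -0.308, -0.365); φ = arcsin(p_z) ≈ -21.40°, λ = atan2(p_y, p_x) ≈ -160.66°.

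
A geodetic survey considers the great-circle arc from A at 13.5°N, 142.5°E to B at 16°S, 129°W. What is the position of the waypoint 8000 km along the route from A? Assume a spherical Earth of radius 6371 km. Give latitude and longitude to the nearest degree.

≈ 10°S, 149°W

From cos δ = sin φ₁ sin φ₂ + cos φ₁ cos φ₂ cos Δλ, the central angle is δ ≈ 1.611 rad (92.3°). The total great-circle distance is δ·R ≈ 1.611 × 6371 ≈ 10262 km, so the target fraction is f = 8000/10262 ≈ 0.780.
Interpolate at f ≈ 0.780 with slerp weights a = sin((1−f)δ)/sin δ ≈ 0.348, b = sin(fδ)/sin δ ≈ 0.952.
p = a·p₁ + b·p₂ ≈ (-0.844, -0.505, -0.181); φ = arcsin(p_z) ≈ -10.43°, λ = atan2(p_y, p_x) ≈ -149.11°.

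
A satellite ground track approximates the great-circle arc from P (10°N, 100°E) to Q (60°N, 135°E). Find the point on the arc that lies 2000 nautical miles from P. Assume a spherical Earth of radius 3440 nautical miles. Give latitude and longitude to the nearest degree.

The haversine formula gives a central angle δ ≈ 0.984 rad (56.4°) between the endpoints. The total great-circle distance is δ·R ≈ 0.984 × 3440 ≈ 3385 nmi, so the target fraction is f = 2000/3385 ≈ 0.591.
Interpolate at f ≈ 0.591 with slerp weights a = sin((1−f)δ)/sin δ ≈ 0.470, b = sin(fδ)/sin δ ≈ 0.660.
p = a·p₁ + b·p₂ ≈ (-0.314, 0.689, 0.653); φ = arcsin(p_z) ≈ 40.76°, λ = atan2(p_y, p_x) ≈ 114.46°.

≈ (41°N, 114°E)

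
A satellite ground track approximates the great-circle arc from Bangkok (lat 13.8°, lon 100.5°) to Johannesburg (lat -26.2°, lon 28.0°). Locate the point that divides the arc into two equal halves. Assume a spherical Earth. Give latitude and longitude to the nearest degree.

≈ lat -8°, lon 66°

Write both endpoints as unit vectors p₁, p₂ with components (cos φ cos λ, cos φ sin λ, sin φ).
The central angle between the endpoints is δ = arccos(p₁·p₂) ≈ 1.413 rad (81.0°).
Interpolate at f = 1/2 with slerp weights a = sin((1−f)δ)/sin δ ≈ 0.657, b = sin(fδ)/sin δ ≈ 0.657.
p = a·p₁ + b·p₂ ≈ (0.405, 0.905, -0.133); φ = arcsin(p_z) ≈ -7.67°, λ = atan2(p_y, p_x) ≈ 65.91°.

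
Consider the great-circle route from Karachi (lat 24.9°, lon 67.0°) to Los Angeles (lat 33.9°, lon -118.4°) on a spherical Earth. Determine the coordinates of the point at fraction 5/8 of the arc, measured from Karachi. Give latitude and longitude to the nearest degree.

≈ lat 78°, lon -139°

Convert each endpoint to a unit vector on the sphere (x = cos φ cos λ, y = cos φ sin λ, z = sin φ).
The central angle between the endpoints is δ = arccos(p₁·p₂) ≈ 2.111 rad (121.0°).
Interpolate at f = 5/8 with slerp weights a = sin((1−f)δ)/sin δ ≈ 0.830, b = sin(fδ)/sin δ ≈ 1.130.
p = a·p₁ + b·p₂ ≈ (-0.152, -0.132, 0.980); φ = arcsin(p_z) ≈ 78.40°, λ = atan2(p_y, p_x) ≈ -139.03°.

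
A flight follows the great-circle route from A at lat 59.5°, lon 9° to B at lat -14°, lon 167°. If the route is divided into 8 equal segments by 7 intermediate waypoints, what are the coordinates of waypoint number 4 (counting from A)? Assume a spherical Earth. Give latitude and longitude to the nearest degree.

Write both endpoints as unit vectors p₁, p₂ with components (cos φ cos λ, cos φ sin λ, sin φ).
The central angle between the endpoints is δ = arccos(p₁·p₂) ≈ 2.298 rad (131.7°).
Interpolate at f = 4/8 with slerp weights a = sin((1−f)δ)/sin δ ≈ 1.222, b = sin(fδ)/sin δ ≈ 1.222.
p = a·p₁ + b·p₂ ≈ (-0.543, 0.364, 0.757); φ = arcsin(p_z) ≈ 49.21°, λ = atan2(p_y, p_x) ≈ 146.17°.

≈ lat 49°, lon 146°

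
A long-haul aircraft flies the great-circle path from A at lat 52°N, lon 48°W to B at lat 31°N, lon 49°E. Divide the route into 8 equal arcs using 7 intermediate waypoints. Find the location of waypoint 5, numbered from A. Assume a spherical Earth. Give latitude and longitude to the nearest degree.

≈ lat 49°N, lon 23°E

Convert each endpoint to a unit vector on the sphere (x = cos φ cos λ, y = cos φ sin λ, z = sin φ).
The central angle between the endpoints is δ = arccos(p₁·p₂) ≈ 1.222 rad (70.0°).
Interpolate at f = 5/8 with slerp weights a = sin((1−f)δ)/sin δ ≈ 0.471, b = sin(fδ)/sin δ ≈ 0.736.
p = a·p₁ + b·p₂ ≈ (0.608, 0.261, 0.750); φ = arcsin(p_z) ≈ 48.59°, λ = atan2(p_y, p_x) ≈ 23.22°.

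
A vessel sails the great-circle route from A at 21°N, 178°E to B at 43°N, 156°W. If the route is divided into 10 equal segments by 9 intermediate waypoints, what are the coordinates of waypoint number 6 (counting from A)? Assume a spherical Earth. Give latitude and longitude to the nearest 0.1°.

≈ 34.9°N, 168.0°W

Write both endpoints as unit vectors p₁, p₂ with components (cos φ cos λ, cos φ sin λ, sin φ).
The central angle between the endpoints is δ = arccos(p₁·p₂) ≈ 0.539 rad (30.9°).
Interpolate at f = 6/10 with slerp weights a = sin((1−f)δ)/sin δ ≈ 0.417, b = sin(fδ)/sin δ ≈ 0.619.
p = a·p₁ + b·p₂ ≈ (-0.803, -0.171, 0.572); φ = arcsin(p_z) ≈ 34.86°, λ = atan2(p_y, p_x) ≈ -168.00°.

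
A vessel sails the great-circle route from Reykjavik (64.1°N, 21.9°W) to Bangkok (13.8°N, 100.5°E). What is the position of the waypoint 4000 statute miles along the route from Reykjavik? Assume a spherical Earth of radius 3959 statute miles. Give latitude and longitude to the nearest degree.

Convert each endpoint to a unit vector on the sphere (x = cos φ cos λ, y = cos φ sin λ, z = sin φ).
The central angle between the endpoints is δ = arccos(p₁·p₂) ≈ 1.584 rad (90.7°). The total great-circle distance is δ·R ≈ 1.584 × 3959 ≈ 6269 mi, so the target fraction is f = 4000/6269 ≈ 0.638.
Interpolate at f ≈ 0.638 with slerp weights a = sin((1−f)δ)/sin δ ≈ 0.542, b = sin(fδ)/sin δ ≈ 0.847.
p = a·p₁ + b·p₂ ≈ (0.070, 0.721, 0.690); φ = arcsin(p_z) ≈ 43.62°, λ = atan2(p_y, p_x) ≈ 84.46°.

≈ 44°N, 84°E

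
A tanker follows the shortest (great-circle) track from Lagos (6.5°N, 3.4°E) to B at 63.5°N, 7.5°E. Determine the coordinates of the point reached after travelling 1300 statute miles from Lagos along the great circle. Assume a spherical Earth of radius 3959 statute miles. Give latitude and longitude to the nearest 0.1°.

≈ 25.3°N, 4.2°E

Convert each endpoint to a unit vector on the sphere (x = cos φ cos λ, y = cos φ sin λ, z = sin φ).
The central angle between the endpoints is δ = arccos(p₁·p₂) ≈ 0.996 rad (57.1°). The total great-circle distance is δ·R ≈ 0.996 × 3959 ≈ 3944 mi, so the target fraction is f = 1300/3944 ≈ 0.330.
Interpolate at f ≈ 0.330 with slerp weights a = sin((1−f)δ)/sin δ ≈ 0.738, b = sin(fδ)/sin δ ≈ 0.384.
p = a·p₁ + b·p₂ ≈ (0.902, 0.066, 0.427); φ = arcsin(p_z) ≈ 25.30°, λ = atan2(p_y, p_x) ≈ 4.18°.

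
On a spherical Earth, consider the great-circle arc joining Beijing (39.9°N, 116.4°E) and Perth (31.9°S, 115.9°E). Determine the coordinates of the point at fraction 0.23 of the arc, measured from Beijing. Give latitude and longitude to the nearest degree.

The haversine formula gives a central angle δ ≈ 1.253 rad (71.8°) between the endpoints.
Interpolate at f = 0.23 with slerp weights a = sin((1−f)δ)/sin δ ≈ 0.865, b = sin(fδ)/sin δ ≈ 0.299.
p = a·p₁ + b·p₂ ≈ (-0.406, 0.823, 0.397); φ = arcsin(p_z) ≈ 23.39°, λ = atan2(p_y, p_x) ≈ 116.26°.

≈ (23°N, 116°E)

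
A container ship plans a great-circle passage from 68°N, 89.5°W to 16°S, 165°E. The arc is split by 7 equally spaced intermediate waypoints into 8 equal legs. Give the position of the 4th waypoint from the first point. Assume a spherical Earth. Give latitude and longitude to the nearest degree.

≈ 35°N, 172°W

The haversine formula gives a central angle δ ≈ 1.930 rad (110.6°) between the endpoints.
Interpolate at f = 4/8 with slerp weights a = sin((1−f)δ)/sin δ ≈ 0.878, b = sin(fδ)/sin δ ≈ 0.878.
p = a·p₁ + b·p₂ ≈ (-0.813, -0.110, 0.572); φ = arcsin(p_z) ≈ 34.91°, λ = atan2(p_y, p_x) ≈ -172.26°.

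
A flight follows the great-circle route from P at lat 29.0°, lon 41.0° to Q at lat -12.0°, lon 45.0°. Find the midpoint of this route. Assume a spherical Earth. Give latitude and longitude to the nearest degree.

≈ lat 9°, lon 43°

The haversine formula gives a central angle δ ≈ 0.719 rad (41.2°) between the endpoints.
Interpolate at f = 1/2 with slerp weights a = sin((1−f)δ)/sin δ ≈ 0.534, b = sin(fδ)/sin δ ≈ 0.534.
p = a·p₁ + b·p₂ ≈ (0.722, 0.676, 0.148); φ = arcsin(p_z) ≈ 8.51°, λ = atan2(p_y, p_x) ≈ 43.11°.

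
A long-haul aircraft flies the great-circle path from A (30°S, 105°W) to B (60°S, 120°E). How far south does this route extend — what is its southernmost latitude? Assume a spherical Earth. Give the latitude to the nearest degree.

≈ 72°S

The great circle lies in the plane with unit normal n̂ = (p₁ × p₂)/|p₁ × p₂|.
Here n̂_z ≈ -0.309; the vertex latitude is φ_max = arccos|n̂_z| ≈ 72.0°.
Check via Clairaut: cos φ_max = |cos φ₁| · sin C = cos(30.0°)·sin(159.1°) ≈ 0.309, again giving ≈ 72.0°.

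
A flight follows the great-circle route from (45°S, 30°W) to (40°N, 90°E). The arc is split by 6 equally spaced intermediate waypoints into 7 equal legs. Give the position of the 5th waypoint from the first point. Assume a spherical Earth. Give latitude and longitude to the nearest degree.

≈ (16°N, 54°E)

Write both endpoints as unit vectors p₁, p₂ with components (cos φ cos λ, cos φ sin λ, sin φ).
The central angle between the endpoints is δ = arccos(p₁·p₂) ≈ 2.382 rad (136.5°).
Interpolate at f = 5/7 with slerp weights a = sin((1−f)δ)/sin δ ≈ 0.914, b = sin(fδ)/sin δ ≈ 1.440.
p = a·p₁ + b·p₂ ≈ (0.560, 0.780, 0.279); φ = arcsin(p_z) ≈ 16.22°, λ = atan2(p_y, p_x) ≈ 54.33°.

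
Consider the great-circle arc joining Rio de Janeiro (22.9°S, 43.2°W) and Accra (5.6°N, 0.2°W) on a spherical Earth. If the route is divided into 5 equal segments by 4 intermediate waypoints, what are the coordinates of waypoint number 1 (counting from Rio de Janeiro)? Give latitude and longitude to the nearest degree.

≈ 18°S, 34°W

From cos δ = sin φ₁ sin φ₂ + cos φ₁ cos φ₂ cos Δλ, the central angle is δ ≈ 0.886 rad (50.8°).
Interpolate at f = 1/5 with slerp weights a = sin((1−f)δ)/sin δ ≈ 0.840, b = sin(fδ)/sin δ ≈ 0.228.
p = a·p₁ + b·p₂ ≈ (0.791, -0.531, -0.305); φ = arcsin(p_z) ≈ -17.75°, λ = atan2(p_y, p_x) ≈ -33.87°.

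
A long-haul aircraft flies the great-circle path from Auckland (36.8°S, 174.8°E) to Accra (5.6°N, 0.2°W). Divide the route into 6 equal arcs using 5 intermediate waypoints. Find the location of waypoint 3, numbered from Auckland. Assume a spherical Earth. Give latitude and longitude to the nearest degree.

≈ (67°S, 19°E)

Write both endpoints as unit vectors p₁, p₂ with components (cos φ cos λ, cos φ sin λ, sin φ).
The central angle between the endpoints is δ = arccos(p₁·p₂) ≈ 2.591 rad (148.5°).
Interpolate at f = 3/6 with slerp weights a = sin((1−f)δ)/sin δ ≈ 1.840, b = sin(fδ)/sin δ ≈ 1.840.
p = a·p₁ + b·p₂ ≈ (0.364, 0.127, -0.923); φ = arcsin(p_z) ≈ -67.32°, λ = atan2(p_y, p_x) ≈ 19.26°.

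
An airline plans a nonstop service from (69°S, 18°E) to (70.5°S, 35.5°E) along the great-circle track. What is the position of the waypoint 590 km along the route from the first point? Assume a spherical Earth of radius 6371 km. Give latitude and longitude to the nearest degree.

≈ (70°S, 33°E)

Write both endpoints as unit vectors p₁, p₂ with components (cos φ cos λ, cos φ sin λ, sin φ).
The central angle between the endpoints is δ = arccos(p₁·p₂) ≈ 0.108 rad (6.2°). The total great-circle distance is δ·R ≈ 0.108 × 6371 ≈ 691 km, so the target fraction is f = 590/691 ≈ 0.854.
Interpolate at f ≈ 0.854 with slerp weights a = sin((1−f)δ)/sin δ ≈ 0.147, b = sin(fδ)/sin δ ≈ 0.854.
p = a·p₁ + b·p₂ ≈ (0.282, 0.182, -0.942); φ = arcsin(p_z) ≈ -70.39°, λ = atan2(p_y, p_x) ≈ 32.80°.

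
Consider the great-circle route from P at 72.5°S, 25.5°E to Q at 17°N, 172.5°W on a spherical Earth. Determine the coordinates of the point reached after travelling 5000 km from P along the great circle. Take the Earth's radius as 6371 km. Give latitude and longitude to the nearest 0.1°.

Convert each endpoint to a unit vector on the sphere (x = cos φ cos λ, y = cos φ sin λ, z = sin φ).
The central angle between the endpoints is δ = arccos(p₁·p₂) ≈ 2.156 rad (123.5°). The total great-circle distance is δ·R ≈ 2.156 × 6371 ≈ 13736 km, so the target fraction is f = 5000/13736 ≈ 0.364.
Interpolate at f ≈ 0.364 with slerp weights a = sin((1−f)δ)/sin δ ≈ 1.176, b = sin(fδ)/sin δ ≈ 0.848.
p = a·p₁ + b·p₂ ≈ (-0.485, 0.046, -0.873); φ = arcsin(p_z) ≈ -60.87°, λ = atan2(p_y, p_x) ≈ 174.53°.

≈ 60.9°S, 174.5°E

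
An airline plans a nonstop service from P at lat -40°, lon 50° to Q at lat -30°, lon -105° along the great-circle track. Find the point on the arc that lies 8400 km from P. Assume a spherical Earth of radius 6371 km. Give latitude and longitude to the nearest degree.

The haversine formula gives a central angle δ ≈ 1.854 rad (106.3°) between the endpoints. The total great-circle distance is δ·R ≈ 1.854 × 6371 ≈ 11815 km, so the target fraction is f = 8400/11815 ≈ 0.711.
Interpolate at f ≈ 0.711 with slerp weights a = sin((1−f)δ)/sin δ ≈ 0.532, b = sin(fδ)/sin δ ≈ 1.009.
p = a·p₁ + b·p₂ ≈ (0.036, -0.532, -0.846); φ = arcsin(p_z) ≈ -57.81°, λ = atan2(p_y, p_x) ≈ -86.14°.

≈ lat -58°, lon -86°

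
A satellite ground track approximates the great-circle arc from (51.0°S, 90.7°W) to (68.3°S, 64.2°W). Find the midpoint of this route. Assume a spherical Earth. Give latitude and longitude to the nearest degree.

≈ (60°S, 81°W)

The haversine formula gives a central angle δ ≈ 0.376 rad (21.5°) between the endpoints.
Interpolate at f = 1/2 with slerp weights a = sin((1−f)δ)/sin δ ≈ 0.509, b = sin(fδ)/sin δ ≈ 0.509.
p = a·p₁ + b·p₂ ≈ (0.078, -0.490, -0.868); φ = arcsin(p_z) ≈ -60.27°, λ = atan2(p_y, p_x) ≈ -80.95°.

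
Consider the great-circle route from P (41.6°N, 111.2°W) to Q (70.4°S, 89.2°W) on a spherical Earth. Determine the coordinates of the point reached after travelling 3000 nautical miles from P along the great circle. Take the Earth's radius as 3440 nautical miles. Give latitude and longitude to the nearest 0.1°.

≈ (8.1°S, 105.1°W)

The haversine formula gives a central angle δ ≈ 1.975 rad (113.1°) between the endpoints. The total great-circle distance is δ·R ≈ 1.975 × 3440 ≈ 6792 nmi, so the target fraction is f = 3000/6792 ≈ 0.442.
Interpolate at f ≈ 0.442 with slerp weights a = sin((1−f)δ)/sin δ ≈ 0.970, b = sin(fδ)/sin δ ≈ 0.833.
p = a·p₁ + b·p₂ ≈ (-0.259, -0.956, -0.140); φ = arcsin(p_z) ≈ -8.06°, λ = atan2(p_y, p_x) ≈ -105.13°.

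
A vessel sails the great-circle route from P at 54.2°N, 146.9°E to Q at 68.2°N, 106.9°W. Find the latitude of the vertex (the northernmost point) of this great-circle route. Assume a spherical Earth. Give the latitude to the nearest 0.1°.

The great circle lies in the plane with unit normal n̂ = (p₁ × p₂)/|p₁ × p₂|.
Here n̂_z ≈ +0.289; the vertex latitude is φ_max = arccos|n̂_z| ≈ 73.2°.
Check via Clairaut: cos φ_max = |cos φ₁| · sin C = cos(54.2°)·sin(29.6°) ≈ 0.289, again giving ≈ 73.2°.

≈ 73.2°N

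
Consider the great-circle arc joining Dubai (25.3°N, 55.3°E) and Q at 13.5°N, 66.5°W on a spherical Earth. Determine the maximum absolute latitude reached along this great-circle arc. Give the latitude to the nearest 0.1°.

The great circle lies in the plane with unit normal n̂ = (p₁ × p₂)/|p₁ × p₂|.
Here n̂_z ≈ -0.802; the vertex latitude is φ_max = arccos|n̂_z| ≈ 36.7°.
Check via Clairaut: cos φ_max = |cos φ₁| · sin C = cos(25.3°)·sin(62.5°) ≈ 0.802, again giving ≈ 36.7°.

≈ 36.7°N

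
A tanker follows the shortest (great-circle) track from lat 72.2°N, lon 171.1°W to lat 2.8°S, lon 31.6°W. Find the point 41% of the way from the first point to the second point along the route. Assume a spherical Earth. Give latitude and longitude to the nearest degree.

≈ lat 58°N, lon 52°W

Convert each endpoint to a unit vector on the sphere (x = cos φ cos λ, y = cos φ sin λ, z = sin φ).
The central angle between the endpoints is δ = arccos(p₁·p₂) ≈ 1.853 rad (106.2°).
Interpolate at f = 0.41 with slerp weights a = sin((1−f)δ)/sin δ ≈ 0.925, b = sin(fδ)/sin δ ≈ 0.717.
p = a·p₁ + b·p₂ ≈ (0.331, -0.419, 0.846); φ = arcsin(p_z) ≈ 57.73°, λ = atan2(p_y, p_x) ≈ -51.71°.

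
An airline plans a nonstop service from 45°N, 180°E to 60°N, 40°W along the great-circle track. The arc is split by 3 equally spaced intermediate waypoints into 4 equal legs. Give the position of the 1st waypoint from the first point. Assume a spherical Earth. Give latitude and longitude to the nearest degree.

≈ 61°N, 168°W

Write both endpoints as unit vectors p₁, p₂ with components (cos φ cos λ, cos φ sin λ, sin φ).
The central angle between the endpoints is δ = arccos(p₁·p₂) ≈ 1.222 rad (70.0°).
Interpolate at f = 1/4 with slerp weights a = sin((1−f)δ)/sin δ ≈ 0.844, b = sin(fδ)/sin δ ≈ 0.320.
p = a·p₁ + b·p₂ ≈ (-0.474, -0.103, 0.874); φ = arcsin(p_z) ≈ 60.96°, λ = atan2(p_y, p_x) ≈ -167.77°.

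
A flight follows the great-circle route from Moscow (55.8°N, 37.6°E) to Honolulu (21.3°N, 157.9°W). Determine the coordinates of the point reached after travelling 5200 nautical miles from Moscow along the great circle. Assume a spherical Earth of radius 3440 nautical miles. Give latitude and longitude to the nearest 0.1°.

≈ 36.3°N, 160.8°W

From cos δ = sin φ₁ sin φ₂ + cos φ₁ cos φ₂ cos Δλ, the central angle is δ ≈ 1.776 rad (101.8°). The total great-circle distance is δ·R ≈ 1.776 × 3440 ≈ 6111 nmi, so the target fraction is f = 5200/6111 ≈ 0.851.
Interpolate at f ≈ 0.851 with slerp weights a = sin((1−f)δ)/sin δ ≈ 0.267, b = sin(fδ)/sin δ ≈ 1.020.
p = a·p₁ + b·p₂ ≈ (-0.761, -0.266, 0.592); φ = arcsin(p_z) ≈ 36.27°, λ = atan2(p_y, p_x) ≈ -160.76°.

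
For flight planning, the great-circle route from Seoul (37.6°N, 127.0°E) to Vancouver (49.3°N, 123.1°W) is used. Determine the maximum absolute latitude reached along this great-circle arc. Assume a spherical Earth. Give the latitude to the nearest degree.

The great circle lies in the plane with unit normal n̂ = (p₁ × p₂)/|p₁ × p₂|.
Here n̂_z ≈ +0.507; the vertex latitude is φ_max = arccos|n̂_z| ≈ 59.5°.
Check via Clairaut: cos φ_max = |cos φ₁| · sin C = cos(37.6°)·sin(39.8°) ≈ 0.507, again giving ≈ 59.5°.

≈ 60°N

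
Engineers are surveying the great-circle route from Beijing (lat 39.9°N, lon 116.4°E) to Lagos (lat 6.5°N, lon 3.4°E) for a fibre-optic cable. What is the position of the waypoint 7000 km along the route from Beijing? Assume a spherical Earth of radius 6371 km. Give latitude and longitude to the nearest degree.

≈ lat 32°N, lon 37°E

The haversine formula gives a central angle δ ≈ 1.798 rad (103.0°) between the endpoints. The total great-circle distance is δ·R ≈ 1.798 × 6371 ≈ 11455 km, so the target fraction is f = 7000/11455 ≈ 0.611.
Interpolate at f ≈ 0.611 with slerp weights a = sin((1−f)δ)/sin δ ≈ 0.661, b = sin(fδ)/sin δ ≈ 0.914.
p = a·p₁ + b·p₂ ≈ (0.681, 0.508, 0.527); φ = arcsin(p_z) ≈ 31.82°, λ = atan2(p_y, p_x) ≈ 36.70°.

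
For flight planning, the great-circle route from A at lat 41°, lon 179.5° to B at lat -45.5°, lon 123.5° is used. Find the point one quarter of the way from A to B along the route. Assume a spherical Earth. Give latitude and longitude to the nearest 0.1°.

≈ lat 19.7°, lon 164.2°

Write both endpoints as unit vectors p₁, p₂ with components (cos φ cos λ, cos φ sin λ, sin φ).
The central angle between the endpoints is δ = arccos(p₁·p₂) ≈ 1.744 rad (99.9°).
Interpolate at f = 1/4 with slerp weights a = sin((1−f)δ)/sin δ ≈ 0.980, b = sin(fδ)/sin δ ≈ 0.429.
p = a·p₁ + b·p₂ ≈ (-0.906, 0.257, 0.337); φ = arcsin(p_z) ≈ 19.72°, λ = atan2(p_y, p_x) ≈ 164.16°.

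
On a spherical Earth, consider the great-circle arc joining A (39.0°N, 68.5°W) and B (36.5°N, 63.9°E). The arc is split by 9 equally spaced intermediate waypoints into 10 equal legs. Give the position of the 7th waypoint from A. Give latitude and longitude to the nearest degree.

Convert each endpoint to a unit vector on the sphere (x = cos φ cos λ, y = cos φ sin λ, z = sin φ).
The central angle between the endpoints is δ = arccos(p₁·p₂) ≈ 1.618 rad (92.7°).
Interpolate at f = 7/10 with slerp weights a = sin((1−f)δ)/sin δ ≈ 0.467, b = sin(fδ)/sin δ ≈ 0.906.
p = a·p₁ + b·p₂ ≈ (0.454, 0.317, 0.833); φ = arcsin(p_z) ≈ 56.41°, λ = atan2(p_y, p_x) ≈ 34.92°.

≈ (56°N, 35°E)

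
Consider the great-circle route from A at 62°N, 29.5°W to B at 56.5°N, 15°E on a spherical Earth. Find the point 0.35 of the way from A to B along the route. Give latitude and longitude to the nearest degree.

Convert each endpoint to a unit vector on the sphere (x = cos φ cos λ, y = cos φ sin λ, z = sin φ).
The central angle between the endpoints is δ = arccos(p₁·p₂) ≈ 0.400 rad (22.9°).
Interpolate at f = 0.35 with slerp weights a = sin((1−f)δ)/sin δ ≈ 0.660, b = sin(fδ)/sin δ ≈ 0.358.
p = a·p₁ + b·p₂ ≈ (0.461, -0.101, 0.882); φ = arcsin(p_z) ≈ 61.85°, λ = atan2(p_y, p_x) ≈ -12.41°.

≈ 62°N, 12°W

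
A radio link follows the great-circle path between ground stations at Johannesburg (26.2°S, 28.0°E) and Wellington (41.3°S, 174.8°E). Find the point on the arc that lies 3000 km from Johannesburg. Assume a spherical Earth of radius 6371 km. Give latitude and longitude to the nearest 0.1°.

≈ 49.6°S, 45.4°E

The haversine formula gives a central angle δ ≈ 1.847 rad (105.8°) between the endpoints. The total great-circle distance is δ·R ≈ 1.847 × 6371 ≈ 11767 km, so the target fraction is f = 3000/11767 ≈ 0.255.
Interpolate at f ≈ 0.255 with slerp weights a = sin((1−f)δ)/sin δ ≈ 1.020, b = sin(fδ)/sin δ ≈ 0.472.
p = a·p₁ + b·p₂ ≈ (0.455, 0.462, -0.761); φ = arcsin(p_z) ≈ -49.59°, λ = atan2(p_y, p_x) ≈ 45.41°.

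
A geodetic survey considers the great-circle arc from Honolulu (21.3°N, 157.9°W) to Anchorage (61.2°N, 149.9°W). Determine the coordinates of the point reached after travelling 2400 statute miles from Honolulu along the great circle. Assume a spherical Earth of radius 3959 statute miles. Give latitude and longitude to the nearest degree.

Write both endpoints as unit vectors p₁, p₂ with components (cos φ cos λ, cos φ sin λ, sin φ).
The central angle between the endpoints is δ = arccos(p₁·p₂) ≈ 0.703 rad (40.3°). The total great-circle distance is δ·R ≈ 0.703 × 3959 ≈ 2784 mi, so the target fraction is f = 2400/2784 ≈ 0.862.
Interpolate at f ≈ 0.862 with slerp weights a = sin((1−f)δ)/sin δ ≈ 0.150, b = sin(fδ)/sin δ ≈ 0.881.
p = a·p₁ + b·p₂ ≈ (-0.496, -0.265, 0.827); φ = arcsin(p_z) ≈ 55.74°, λ = atan2(p_y, p_x) ≈ -151.88°.

≈ 56°N, 152°W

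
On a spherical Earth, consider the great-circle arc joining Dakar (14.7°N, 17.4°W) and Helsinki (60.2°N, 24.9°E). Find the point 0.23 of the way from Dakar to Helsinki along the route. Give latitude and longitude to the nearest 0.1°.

≈ (26.1°N, 11.7°W)

The haversine formula gives a central angle δ ≈ 0.957 rad (54.8°) between the endpoints.
Interpolate at f = 0.23 with slerp weights a = sin((1−f)δ)/sin δ ≈ 0.822, b = sin(fδ)/sin δ ≈ 0.267.
p = a·p₁ + b·p₂ ≈ (0.879, -0.182, 0.440); φ = arcsin(p_z) ≈ 26.13°, λ = atan2(p_y, p_x) ≈ -11.69°.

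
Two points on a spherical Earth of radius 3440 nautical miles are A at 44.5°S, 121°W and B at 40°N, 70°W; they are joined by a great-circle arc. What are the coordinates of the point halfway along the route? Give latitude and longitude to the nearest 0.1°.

≈ 2.5°S, 94.5°W

The haversine formula gives a central angle δ ≈ 1.678 rad (96.1°) between the endpoints.
Interpolate at f = 1/2 with slerp weights a = sin((1−f)δ)/sin δ ≈ 0.748, b = sin(fδ)/sin δ ≈ 0.748.
p = a·p₁ + b·p₂ ≈ (-0.079, -0.996, -0.043); φ = arcsin(p_z) ≈ -2.49°, λ = atan2(p_y, p_x) ≈ -94.52°.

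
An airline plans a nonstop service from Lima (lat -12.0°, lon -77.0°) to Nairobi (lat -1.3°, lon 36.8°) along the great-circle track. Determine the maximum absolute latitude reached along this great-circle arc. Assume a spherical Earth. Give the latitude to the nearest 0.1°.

The great circle lies in the plane with unit normal n̂ = (p₁ × p₂)/|p₁ × p₂|.
Here n̂_z ≈ +0.972; the vertex latitude is φ_max = arccos|n̂_z| ≈ 13.7°.

≈ -13.7°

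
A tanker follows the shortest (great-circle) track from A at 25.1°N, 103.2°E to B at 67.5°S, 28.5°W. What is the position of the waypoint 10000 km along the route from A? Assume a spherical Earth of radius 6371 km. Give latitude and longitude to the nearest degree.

≈ 57°S, 61°E

Convert each endpoint to a unit vector on the sphere (x = cos φ cos λ, y = cos φ sin λ, z = sin φ).
The central angle between the endpoints is δ = arccos(p₁·p₂) ≈ 2.243 rad (128.5°). The total great-circle distance is δ·R ≈ 2.243 × 6371 ≈ 14288 km, so the target fraction is f = 10000/14288 ≈ 0.700.
Interpolate at f ≈ 0.700 with slerp weights a = sin((1−f)δ)/sin δ ≈ 0.796, b = sin(fδ)/sin δ ≈ 1.278.
p = a·p₁ + b·p₂ ≈ (0.265, 0.469, -0.843); φ = arcsin(p_z) ≈ -57.41°, λ = atan2(p_y, p_x) ≈ 60.53°.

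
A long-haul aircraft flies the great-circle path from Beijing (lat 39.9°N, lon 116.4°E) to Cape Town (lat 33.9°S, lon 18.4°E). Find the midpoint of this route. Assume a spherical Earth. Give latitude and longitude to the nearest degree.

Convert each endpoint to a unit vector on the sphere (x = cos φ cos λ, y = cos φ sin λ, z = sin φ).
The central angle between the endpoints is δ = arccos(p₁·p₂) ≈ 2.034 rad (116.5°).
Interpolate at f = 1/2 with slerp weights a = sin((1−f)δ)/sin δ ≈ 0.950, b = sin(fδ)/sin δ ≈ 0.950.
p = a·p₁ + b·p₂ ≈ (0.424, 0.902, 0.080); φ = arcsin(p_z) ≈ 4.56°, λ = atan2(p_y, p_x) ≈ 64.81°.

≈ lat 5°N, lon 65°E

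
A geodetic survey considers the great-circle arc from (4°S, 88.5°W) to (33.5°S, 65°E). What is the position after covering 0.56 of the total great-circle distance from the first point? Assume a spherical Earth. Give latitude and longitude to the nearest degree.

≈ (57°S, 19°W)

Convert each endpoint to a unit vector on the sphere (x = cos φ cos λ, y = cos φ sin λ, z = sin φ).
The central angle between the endpoints is δ = arccos(p₁·p₂) ≈ 2.355 rad (134.9°).
Interpolate at f = 0.56 with slerp weights a = sin((1−f)δ)/sin δ ≈ 1.215, b = sin(fδ)/sin δ ≈ 1.367.
p = a·p₁ + b·p₂ ≈ (0.514, -0.178, -0.839); φ = arcsin(p_z) ≈ -57.07°, λ = atan2(p_y, p_x) ≈ -19.13°.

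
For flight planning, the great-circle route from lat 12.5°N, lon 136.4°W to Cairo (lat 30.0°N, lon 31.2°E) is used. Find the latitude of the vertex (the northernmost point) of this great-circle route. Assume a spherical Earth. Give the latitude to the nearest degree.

≈ 75°N

The great circle lies in the plane with unit normal n̂ = (p₁ × p₂)/|p₁ × p₂|.
Here n̂_z ≈ +0.261; the vertex latitude is φ_max = arccos|n̂_z| ≈ 74.9°.
Check via Clairaut: cos φ_max = |cos φ₁| · sin C = cos(12.5°)·sin(15.5°) ≈ 0.261, again giving ≈ 74.9°.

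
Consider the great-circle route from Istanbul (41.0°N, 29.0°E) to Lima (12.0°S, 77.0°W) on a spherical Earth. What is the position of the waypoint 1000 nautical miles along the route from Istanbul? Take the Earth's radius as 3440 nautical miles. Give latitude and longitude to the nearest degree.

From cos δ = sin φ₁ sin φ₂ + cos φ₁ cos φ₂ cos Δλ, the central angle is δ ≈ 1.918 rad (109.9°). The total great-circle distance is δ·R ≈ 1.918 × 3440 ≈ 6597 nmi, so the target fraction is f = 1000/6597 ≈ 0.152.
Interpolate at f ≈ 0.152 with slerp weights a = sin((1−f)δ)/sin δ ≈ 1.062, b = sin(fδ)/sin δ ≈ 0.305.
p = a·p₁ + b·p₂ ≈ (0.768, 0.098, 0.633); φ = arcsin(p_z) ≈ 39.28°, λ = atan2(p_y, p_x) ≈ 7.27°.

≈ 39°N, 7°E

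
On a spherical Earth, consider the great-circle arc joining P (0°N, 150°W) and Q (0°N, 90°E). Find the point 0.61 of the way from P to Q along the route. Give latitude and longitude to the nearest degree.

Write both endpoints as unit vectors p₁, p₂ with components (cos φ cos λ, cos φ sin λ, sin φ).
The central angle between the endpoints is δ = arccos(p₁·p₂) ≈ 2.094 rad (120.0°).
Interpolate at f = 0.61 with slerp weights a = sin((1−f)δ)/sin δ ≈ 0.842, b = sin(fδ)/sin δ ≈ 1.105.
p = a·p₁ + b·p₂ ≈ (-0.729, 0.685, 0.000); φ = arcsin(p_z) ≈ 0.00°, λ = atan2(p_y, p_x) ≈ 136.80°.

≈ (0°N, 137°E)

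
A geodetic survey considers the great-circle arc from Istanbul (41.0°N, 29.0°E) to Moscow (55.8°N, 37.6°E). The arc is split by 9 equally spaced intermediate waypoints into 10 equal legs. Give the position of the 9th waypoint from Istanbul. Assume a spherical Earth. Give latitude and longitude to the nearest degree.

≈ 54°N, 36°E

From cos δ = sin φ₁ sin φ₂ + cos φ₁ cos φ₂ cos Δλ, the central angle is δ ≈ 0.276 rad (15.8°).
Interpolate at f = 9/10 with slerp weights a = sin((1−f)δ)/sin δ ≈ 0.101, b = sin(fδ)/sin δ ≈ 0.902.
p = a·p₁ + b·p₂ ≈ (0.469, 0.346, 0.813); φ = arcsin(p_z) ≈ 54.35°, λ = atan2(p_y, p_x) ≈ 36.48°.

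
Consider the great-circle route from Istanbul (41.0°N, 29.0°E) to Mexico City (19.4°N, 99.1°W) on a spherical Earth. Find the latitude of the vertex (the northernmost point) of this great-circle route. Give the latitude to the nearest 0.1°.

≈ 54.9°N

The great circle lies in the plane with unit normal n̂ = (p₁ × p₂)/|p₁ × p₂|.
Here n̂_z ≈ -0.574; the vertex latitude is φ_max = arccos|n̂_z| ≈ 54.9°.
Check via Clairaut: cos φ_max = |cos φ₁| · sin C = cos(41.0°)·sin(49.6°) ≈ 0.574, again giving ≈ 54.9°.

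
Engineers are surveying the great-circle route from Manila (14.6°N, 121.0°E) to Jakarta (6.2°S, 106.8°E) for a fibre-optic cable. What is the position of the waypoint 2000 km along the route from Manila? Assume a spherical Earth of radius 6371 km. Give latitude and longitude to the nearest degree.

≈ 0°N, 111°E

The haversine formula gives a central angle δ ≈ 0.438 rad (25.1°) between the endpoints. The total great-circle distance is δ·R ≈ 0.438 × 6371 ≈ 2793 km, so the target fraction is f = 2000/2793 ≈ 0.716.
Interpolate at f ≈ 0.716 with slerp weights a = sin((1−f)δ)/sin δ ≈ 0.292, b = sin(fδ)/sin δ ≈ 0.727.
p = a·p₁ + b·p₂ ≈ (-0.355, 0.935, -0.005); φ = arcsin(p_z) ≈ -0.28°, λ = atan2(p_y, p_x) ≈ 110.78°.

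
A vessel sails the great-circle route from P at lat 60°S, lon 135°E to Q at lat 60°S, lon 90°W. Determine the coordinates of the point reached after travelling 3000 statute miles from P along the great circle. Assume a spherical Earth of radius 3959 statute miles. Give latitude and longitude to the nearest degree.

≈ lat 70°S, lon 105°W

Convert each endpoint to a unit vector on the sphere (x = cos φ cos λ, y = cos φ sin λ, z = sin φ).
The central angle between the endpoints is δ = arccos(p₁·p₂) ≈ 0.960 rad (55.0°). The total great-circle distance is δ·R ≈ 0.960 × 3959 ≈ 3802 mi, so the target fraction is f = 3000/3802 ≈ 0.789.
Interpolate at f ≈ 0.789 with slerp weights a = sin((1−f)δ)/sin δ ≈ 0.246, b = sin(fδ)/sin δ ≈ 0.839.
p = a·p₁ + b·p₂ ≈ (-0.087, -0.333, -0.939); φ = arcsin(p_z) ≈ -69.90°, λ = atan2(p_y, p_x) ≈ -104.63°.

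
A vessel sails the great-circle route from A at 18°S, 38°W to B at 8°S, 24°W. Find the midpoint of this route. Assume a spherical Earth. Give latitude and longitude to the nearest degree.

Write both endpoints as unit vectors p₁, p₂ with components (cos φ cos λ, cos φ sin λ, sin φ).
The central angle between the endpoints is δ = arccos(p₁·p₂) ≈ 0.295 rad (16.9°).
Interpolate at f = 1/2 with slerp weights a = sin((1−f)δ)/sin δ ≈ 0.505, b = sin(fδ)/sin δ ≈ 0.505.
p = a·p₁ + b·p₂ ≈ (0.836, -0.500, -0.227); φ = arcsin(p_z) ≈ -13.09°, λ = atan2(p_y, p_x) ≈ -30.86°.

≈ 13°S, 31°W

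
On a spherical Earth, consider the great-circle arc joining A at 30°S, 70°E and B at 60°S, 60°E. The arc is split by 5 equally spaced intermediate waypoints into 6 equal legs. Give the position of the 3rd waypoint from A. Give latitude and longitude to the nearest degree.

Write both endpoints as unit vectors p₁, p₂ with components (cos φ cos λ, cos φ sin λ, sin φ).
The central angle between the endpoints is δ = arccos(p₁·p₂) ≈ 0.537 rad (30.7°).
Interpolate at f = 3/6 with slerp weights a = sin((1−f)δ)/sin δ ≈ 0.519, b = sin(fδ)/sin δ ≈ 0.519.
p = a·p₁ + b·p₂ ≈ (0.283, 0.647, -0.708); φ = arcsin(p_z) ≈ -45.10°, λ = atan2(p_y, p_x) ≈ 66.34°.

≈ 45°S, 66°E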